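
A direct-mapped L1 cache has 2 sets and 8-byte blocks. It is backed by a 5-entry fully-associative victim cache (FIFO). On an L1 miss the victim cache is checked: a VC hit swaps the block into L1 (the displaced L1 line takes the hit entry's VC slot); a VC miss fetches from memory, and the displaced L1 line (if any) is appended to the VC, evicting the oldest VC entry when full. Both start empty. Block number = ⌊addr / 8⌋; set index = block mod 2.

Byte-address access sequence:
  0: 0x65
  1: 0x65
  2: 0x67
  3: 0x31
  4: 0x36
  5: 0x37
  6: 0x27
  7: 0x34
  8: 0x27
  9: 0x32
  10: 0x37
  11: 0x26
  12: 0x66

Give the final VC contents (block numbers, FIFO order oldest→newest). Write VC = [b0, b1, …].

VC = [4, 6]

  [0] addr=0x65 blk=12 s=0: MISS | VC []
  [1] addr=0x65 blk=12 s=0: L1-HIT | VC []
  [2] addr=0x67 blk=12 s=0: L1-HIT | VC []
  [3] addr=0x31 blk=6 s=0: MISS | VC [12]
  [4] addr=0x36 blk=6 s=0: L1-HIT | VC [12]
  [5] addr=0x37 blk=6 s=0: L1-HIT | VC [12]
  [6] addr=0x27 blk=4 s=0: MISS | VC [12, 6]
  [7] addr=0x34 blk=6 s=0: VC-HIT | VC [12, 4]
  [8] addr=0x27 blk=4 s=0: VC-HIT | VC [12, 6]
  [9] addr=0x32 blk=6 s=0: VC-HIT | VC [12, 4]
  [10] addr=0x37 blk=6 s=0: L1-HIT | VC [12, 4]
  [11] addr=0x26 blk=4 s=0: VC-HIT | VC [12, 6]
  [12] addr=0x66 blk=12 s=0: VC-HIT | VC [4, 6]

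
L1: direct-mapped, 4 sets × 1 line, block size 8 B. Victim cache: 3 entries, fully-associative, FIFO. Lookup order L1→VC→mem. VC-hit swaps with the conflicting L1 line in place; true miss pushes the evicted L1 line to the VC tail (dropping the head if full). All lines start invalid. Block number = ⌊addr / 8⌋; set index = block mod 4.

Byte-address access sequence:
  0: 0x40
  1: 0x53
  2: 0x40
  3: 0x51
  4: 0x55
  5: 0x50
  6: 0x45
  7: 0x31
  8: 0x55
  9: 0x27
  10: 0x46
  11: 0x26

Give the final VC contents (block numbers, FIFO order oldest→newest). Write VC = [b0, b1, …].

#0 0x40→b8/s0 MISS; vc=[]
#1 0x53→b10/s2 MISS; vc=[]
#2 0x40→b8/s0 L1-HIT; vc=[]
#3 0x51→b10/s2 L1-HIT; vc=[]
#4 0x55→b10/s2 L1-HIT; vc=[]
#5 0x50→b10/s2 L1-HIT; vc=[]
#6 0x45→b8/s0 L1-HIT; vc=[]
#7 0x31→b6/s2 MISS; vc=[10]
#8 0x55→b10/s2 VC-HIT; vc=[6]
#9 0x27→b4/s0 MISS; vc=[6,8]
#10 0x46→b8/s0 VC-HIT; vc=[6,4]
#11 0x26→b4/s0 VC-HIT; vc=[6,8]

VC = [6, 8]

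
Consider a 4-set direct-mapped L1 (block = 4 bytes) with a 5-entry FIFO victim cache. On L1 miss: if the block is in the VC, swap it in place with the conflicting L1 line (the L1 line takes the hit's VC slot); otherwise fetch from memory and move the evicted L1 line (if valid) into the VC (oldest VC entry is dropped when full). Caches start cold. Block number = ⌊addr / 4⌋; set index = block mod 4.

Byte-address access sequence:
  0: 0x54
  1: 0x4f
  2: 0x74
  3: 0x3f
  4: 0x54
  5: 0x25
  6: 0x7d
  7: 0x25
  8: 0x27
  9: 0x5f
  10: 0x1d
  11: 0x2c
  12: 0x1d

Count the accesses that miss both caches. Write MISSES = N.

0: 0x54 (blk 21, set 1) → MISS  vc=[]
1: 0x4f (blk 19, set 3) → MISS  vc=[]
2: 0x74 (blk 29, set 1) → MISS  vc=[21]
3: 0x3f (blk 15, set 3) → MISS  vc=[21, 19]
4: 0x54 (blk 21, set 1) → VC-HIT  vc=[29, 19]
5: 0x25 (blk 9, set 1) → MISS  vc=[29, 19, 21]
6: 0x7d (blk 31, set 3) → MISS  vc=[29, 19, 21, 15]
7: 0x25 (blk 9, set 1) → L1-HIT  vc=[29, 19, 21, 15]
8: 0x27 (blk 9, set 1) → L1-HIT  vc=[29, 19, 21, 15]
9: 0x5f (blk 23, set 3) → MISS  vc=[29, 19, 21, 15, 31]
10: 0x1d (blk 7, set 3) → MISS  vc=[19, 21, 15, 31, 23]
11: 0x2c (blk 11, set 3) → MISS  vc=[21, 15, 31, 23, 7]
12: 0x1d (blk 7, set 3) → VC-HIT  vc=[21, 15, 31, 23, 11]

MISSES = 9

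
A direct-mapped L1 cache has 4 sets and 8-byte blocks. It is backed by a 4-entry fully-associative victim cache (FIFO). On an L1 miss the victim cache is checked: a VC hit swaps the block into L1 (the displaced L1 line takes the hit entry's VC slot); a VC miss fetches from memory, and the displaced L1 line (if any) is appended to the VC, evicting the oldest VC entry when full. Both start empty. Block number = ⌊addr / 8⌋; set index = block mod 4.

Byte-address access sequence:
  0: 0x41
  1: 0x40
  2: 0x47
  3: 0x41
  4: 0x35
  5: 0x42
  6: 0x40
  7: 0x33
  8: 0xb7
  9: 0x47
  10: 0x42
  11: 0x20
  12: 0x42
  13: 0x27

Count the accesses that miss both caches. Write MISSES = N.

MISSES = 4

#0 0x41→b8/s0 MISS; vc=[]
#1 0x40→b8/s0 L1-HIT; vc=[]
#2 0x47→b8/s0 L1-HIT; vc=[]
#3 0x41→b8/s0 L1-HIT; vc=[]
#4 0x35→b6/s2 MISS; vc=[]
#5 0x42→b8/s0 L1-HIT; vc=[]
#6 0x40→b8/s0 L1-HIT; vc=[]
#7 0x33→b6/s2 L1-HIT; vc=[]
#8 0xb7→b22/s2 MISS; vc=[6]
#9 0x47→b8/s0 L1-HIT; vc=[6]
#10 0x42→b8/s0 L1-HIT; vc=[6]
#11 0x20→b4/s0 MISS; vc=[6,8]
#12 0x42→b8/s0 VC-HIT; vc=[6,4]
#13 0x27→b4/s0 VC-HIT; vc=[6,8]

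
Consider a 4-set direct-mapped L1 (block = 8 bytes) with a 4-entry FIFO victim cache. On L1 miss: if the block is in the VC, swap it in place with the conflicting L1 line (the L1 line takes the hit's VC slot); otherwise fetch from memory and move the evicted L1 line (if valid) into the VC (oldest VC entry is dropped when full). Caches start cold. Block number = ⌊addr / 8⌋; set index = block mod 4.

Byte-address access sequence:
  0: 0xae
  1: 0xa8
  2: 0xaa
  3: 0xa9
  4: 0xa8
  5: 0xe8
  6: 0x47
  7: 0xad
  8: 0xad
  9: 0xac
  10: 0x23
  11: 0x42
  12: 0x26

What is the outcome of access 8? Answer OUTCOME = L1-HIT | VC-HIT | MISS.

OUTCOME = L1-HIT

  [0] addr=0xae blk=21 s=1: MISS | VC []
  [1] addr=0xa8 blk=21 s=1: L1-HIT | VC []
  [2] addr=0xaa blk=21 s=1: L1-HIT | VC []
  [3] addr=0xa9 blk=21 s=1: L1-HIT | VC []
  [4] addr=0xa8 blk=21 s=1: L1-HIT | VC []
  [5] addr=0xe8 blk=29 s=1: MISS | VC [21]
  [6] addr=0x47 blk=8 s=0: MISS | VC [21]
  [7] addr=0xad blk=21 s=1: VC-HIT | VC [29]
  [8] addr=0xad blk=21 s=1: L1-HIT | VC [29]
  [9] addr=0xac blk=21 s=1: L1-HIT | VC [29]
  [10] addr=0x23 blk=4 s=0: MISS | VC [29, 8]
  [11] addr=0x42 blk=8 s=0: VC-HIT | VC [29, 4]
  [12] addr=0x26 blk=4 s=0: VC-HIT | VC [29, 8]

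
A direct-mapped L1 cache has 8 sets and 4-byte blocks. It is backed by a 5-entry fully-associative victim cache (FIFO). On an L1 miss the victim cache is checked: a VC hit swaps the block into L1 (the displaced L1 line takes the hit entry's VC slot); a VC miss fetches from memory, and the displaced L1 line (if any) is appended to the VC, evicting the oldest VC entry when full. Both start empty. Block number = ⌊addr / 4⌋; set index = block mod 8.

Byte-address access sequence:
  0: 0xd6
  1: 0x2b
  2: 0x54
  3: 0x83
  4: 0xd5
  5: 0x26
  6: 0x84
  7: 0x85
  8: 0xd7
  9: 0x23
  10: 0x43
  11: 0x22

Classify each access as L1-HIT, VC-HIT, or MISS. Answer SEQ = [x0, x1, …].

SEQ = [MISS, MISS, MISS, MISS, VC-HIT, MISS, MISS, L1-HIT, L1-HIT, MISS, MISS, VC-HIT]

  [0] addr=0xd6 blk=53 s=5: MISS | VC []
  [1] addr=0x2b blk=10 s=2: MISS | VC []
  [2] addr=0x54 blk=21 s=5: MISS | VC [53]
  [3] addr=0x83 blk=32 s=0: MISS | VC [53]
  [4] addr=0xd5 blk=53 s=5: VC-HIT | VC [21]
  [5] addr=0x26 blk=9 s=1: MISS | VC [21]
  [6] addr=0x84 blk=33 s=1: MISS | VC [21, 9]
  [7] addr=0x85 blk=33 s=1: L1-HIT | VC [21, 9]
  [8] addr=0xd7 blk=53 s=5: L1-HIT | VC [21, 9]
  [9] addr=0x23 blk=8 s=0: MISS | VC [21, 9, 32]
  [10] addr=0x43 blk=16 s=0: MISS | VC [21, 9, 32, 8]
  [11] addr=0x22 blk=8 s=0: VC-HIT | VC [21, 9, 32, 16]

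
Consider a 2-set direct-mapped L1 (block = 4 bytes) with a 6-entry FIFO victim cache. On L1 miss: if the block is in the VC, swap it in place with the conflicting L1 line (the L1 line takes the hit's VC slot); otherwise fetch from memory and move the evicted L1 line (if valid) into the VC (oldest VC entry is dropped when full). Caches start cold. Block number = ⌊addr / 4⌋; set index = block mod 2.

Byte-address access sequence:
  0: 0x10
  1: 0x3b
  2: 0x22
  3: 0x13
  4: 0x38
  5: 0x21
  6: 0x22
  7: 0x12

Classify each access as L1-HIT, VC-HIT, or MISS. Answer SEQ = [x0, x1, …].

SEQ = [MISS, MISS, MISS, VC-HIT, VC-HIT, VC-HIT, L1-HIT, VC-HIT]

  [0] addr=0x10 blk=4 s=0: MISS | VC []
  [1] addr=0x3b blk=14 s=0: MISS | VC [4]
  [2] addr=0x22 blk=8 s=0: MISS | VC [4, 14]
  [3] addr=0x13 blk=4 s=0: VC-HIT | VC [8, 14]
  [4] addr=0x38 blk=14 s=0: VC-HIT | VC [8, 4]
  [5] addr=0x21 blk=8 s=0: VC-HIT | VC [14, 4]
  [6] addr=0x22 blk=8 s=0: L1-HIT | VC [14, 4]
  [7] addr=0x12 blk=4 s=0: VC-HIT | VC [14, 8]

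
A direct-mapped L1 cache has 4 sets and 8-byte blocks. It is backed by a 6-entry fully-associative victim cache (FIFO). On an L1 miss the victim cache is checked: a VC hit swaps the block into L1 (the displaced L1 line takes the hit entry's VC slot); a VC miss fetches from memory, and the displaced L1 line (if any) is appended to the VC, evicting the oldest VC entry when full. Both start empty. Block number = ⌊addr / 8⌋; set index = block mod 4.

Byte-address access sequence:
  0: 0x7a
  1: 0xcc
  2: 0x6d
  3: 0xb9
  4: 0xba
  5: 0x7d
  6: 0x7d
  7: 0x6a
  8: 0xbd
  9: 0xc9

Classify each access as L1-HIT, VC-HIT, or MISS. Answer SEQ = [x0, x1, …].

#0 0x7a→b15/s3 MISS; vc=[]
#1 0xcc→b25/s1 MISS; vc=[]
#2 0x6d→b13/s1 MISS; vc=[25]
#3 0xb9→b23/s3 MISS; vc=[25,15]
#4 0xba→b23/s3 L1-HIT; vc=[25,15]
#5 0x7d→b15/s3 VC-HIT; vc=[25,23]
#6 0x7d→b15/s3 L1-HIT; vc=[25,23]
#7 0x6a→b13/s1 L1-HIT; vc=[25,23]
#8 0xbd→b23/s3 VC-HIT; vc=[25,15]
#9 0xc9→b25/s1 VC-HIT; vc=[13,15]

SEQ = [MISS, MISS, MISS, MISS, L1-HIT, VC-HIT, L1-HIT, L1-HIT, VC-HIT, VC-HIT]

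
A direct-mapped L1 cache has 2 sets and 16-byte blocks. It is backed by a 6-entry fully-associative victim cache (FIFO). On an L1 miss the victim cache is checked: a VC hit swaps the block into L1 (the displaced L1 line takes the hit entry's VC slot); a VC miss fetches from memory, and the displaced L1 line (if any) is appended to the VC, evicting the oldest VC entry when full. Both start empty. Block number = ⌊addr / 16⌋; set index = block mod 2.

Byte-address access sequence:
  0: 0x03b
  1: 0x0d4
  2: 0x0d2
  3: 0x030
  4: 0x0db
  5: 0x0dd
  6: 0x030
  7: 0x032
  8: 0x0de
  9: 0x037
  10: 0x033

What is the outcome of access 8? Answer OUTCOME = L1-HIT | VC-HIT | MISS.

OUTCOME = VC-HIT

#0 0x3b→b3/s1 MISS; vc=[]
#1 0xd4→b13/s1 MISS; vc=[3]
#2 0xd2→b13/s1 L1-HIT; vc=[3]
#3 0x30→b3/s1 VC-HIT; vc=[13]
#4 0xdb→b13/s1 VC-HIT; vc=[3]
#5 0xdd→b13/s1 L1-HIT; vc=[3]
#6 0x30→b3/s1 VC-HIT; vc=[13]
#7 0x32→b3/s1 L1-HIT; vc=[13]
#8 0xde→b13/s1 VC-HIT; vc=[3]
#9 0x37→b3/s1 VC-HIT; vc=[13]
#10 0x33→b3/s1 L1-HIT; vc=[13]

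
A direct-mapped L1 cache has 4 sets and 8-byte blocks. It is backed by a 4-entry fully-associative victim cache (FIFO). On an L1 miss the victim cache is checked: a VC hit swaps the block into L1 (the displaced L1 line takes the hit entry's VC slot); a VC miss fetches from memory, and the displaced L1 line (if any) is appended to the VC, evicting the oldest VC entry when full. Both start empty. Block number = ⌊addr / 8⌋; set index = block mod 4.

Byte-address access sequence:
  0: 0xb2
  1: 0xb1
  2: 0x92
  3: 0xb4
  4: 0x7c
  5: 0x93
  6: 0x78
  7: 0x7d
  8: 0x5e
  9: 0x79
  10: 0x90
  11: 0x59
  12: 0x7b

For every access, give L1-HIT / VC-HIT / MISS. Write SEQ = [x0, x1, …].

0: 0xb2 (blk 22, set 2) → MISS  vc=[]
1: 0xb1 (blk 22, set 2) → L1-HIT  vc=[]
2: 0x92 (blk 18, set 2) → MISS  vc=[22]
3: 0xb4 (blk 22, set 2) → VC-HIT  vc=[18]
4: 0x7c (blk 15, set 3) → MISS  vc=[18]
5: 0x93 (blk 18, set 2) → VC-HIT  vc=[22]
6: 0x78 (blk 15, set 3) → L1-HIT  vc=[22]
7: 0x7d (blk 15, set 3) → L1-HIT  vc=[22]
8: 0x5e (blk 11, set 3) → MISS  vc=[22, 15]
9: 0x79 (blk 15, set 3) → VC-HIT  vc=[22, 11]
10: 0x90 (blk 18, set 2) → L1-HIT  vc=[22, 11]
11: 0x59 (blk 11, set 3) → VC-HIT  vc=[22, 15]
12: 0x7b (blk 15, set 3) → VC-HIT  vc=[22, 11]

SEQ = [MISS, L1-HIT, MISS, VC-HIT, MISS, VC-HIT, L1-HIT, L1-HIT, MISS, VC-HIT, L1-HIT, VC-HIT, VC-HIT]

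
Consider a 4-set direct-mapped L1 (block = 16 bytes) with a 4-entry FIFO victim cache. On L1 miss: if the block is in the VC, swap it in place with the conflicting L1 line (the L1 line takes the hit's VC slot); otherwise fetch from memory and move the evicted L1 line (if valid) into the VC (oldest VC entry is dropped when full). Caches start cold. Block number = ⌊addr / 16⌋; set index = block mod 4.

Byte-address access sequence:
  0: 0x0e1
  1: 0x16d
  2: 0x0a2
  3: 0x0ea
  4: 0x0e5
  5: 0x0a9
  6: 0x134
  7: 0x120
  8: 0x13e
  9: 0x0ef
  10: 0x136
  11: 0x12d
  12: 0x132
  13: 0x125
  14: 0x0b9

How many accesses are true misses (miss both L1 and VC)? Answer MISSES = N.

MISSES = 6

0: 0xe1 (blk 14, set 2) → MISS  vc=[]
1: 0x16d (blk 22, set 2) → MISS  vc=[14]
2: 0xa2 (blk 10, set 2) → MISS  vc=[14, 22]
3: 0xea (blk 14, set 2) → VC-HIT  vc=[10, 22]
4: 0xe5 (blk 14, set 2) → L1-HIT  vc=[10, 22]
5: 0xa9 (blk 10, set 2) → VC-HIT  vc=[14, 22]
6: 0x134 (blk 19, set 3) → MISS  vc=[14, 22]
7: 0x120 (blk 18, set 2) → MISS  vc=[14, 22, 10]
8: 0x13e (blk 19, set 3) → L1-HIT  vc=[14, 22, 10]
9: 0xef (blk 14, set 2) → VC-HIT  vc=[18, 22, 10]
10: 0x136 (blk 19, set 3) → L1-HIT  vc=[18, 22, 10]
11: 0x12d (blk 18, set 2) → VC-HIT  vc=[14, 22, 10]
12: 0x132 (blk 19, set 3) → L1-HIT  vc=[14, 22, 10]
13: 0x125 (blk 18, set 2) → L1-HIT  vc=[14, 22, 10]
14: 0xb9 (blk 11, set 3) → MISS  vc=[14, 22, 10, 19]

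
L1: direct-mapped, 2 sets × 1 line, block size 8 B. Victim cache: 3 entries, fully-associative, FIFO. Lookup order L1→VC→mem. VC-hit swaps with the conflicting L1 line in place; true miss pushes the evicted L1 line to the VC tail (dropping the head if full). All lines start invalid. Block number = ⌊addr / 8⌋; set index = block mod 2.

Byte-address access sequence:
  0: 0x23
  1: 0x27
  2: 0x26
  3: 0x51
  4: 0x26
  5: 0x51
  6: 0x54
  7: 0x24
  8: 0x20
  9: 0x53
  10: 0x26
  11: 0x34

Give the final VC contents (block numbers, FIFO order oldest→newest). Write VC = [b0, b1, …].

0: 0x23 (blk 4, set 0) → MISS  vc=[]
1: 0x27 (blk 4, set 0) → L1-HIT  vc=[]
2: 0x26 (blk 4, set 0) → L1-HIT  vc=[]
3: 0x51 (blk 10, set 0) → MISS  vc=[4]
4: 0x26 (blk 4, set 0) → VC-HIT  vc=[10]
5: 0x51 (blk 10, set 0) → VC-HIT  vc=[4]
6: 0x54 (blk 10, set 0) → L1-HIT  vc=[4]
7: 0x24 (blk 4, set 0) → VC-HIT  vc=[10]
8: 0x20 (blk 4, set 0) → L1-HIT  vc=[10]
9: 0x53 (blk 10, set 0) → VC-HIT  vc=[4]
10: 0x26 (blk 4, set 0) → VC-HIT  vc=[10]
11: 0x34 (blk 6, set 0) → MISS  vc=[10, 4]

VC = [10, 4]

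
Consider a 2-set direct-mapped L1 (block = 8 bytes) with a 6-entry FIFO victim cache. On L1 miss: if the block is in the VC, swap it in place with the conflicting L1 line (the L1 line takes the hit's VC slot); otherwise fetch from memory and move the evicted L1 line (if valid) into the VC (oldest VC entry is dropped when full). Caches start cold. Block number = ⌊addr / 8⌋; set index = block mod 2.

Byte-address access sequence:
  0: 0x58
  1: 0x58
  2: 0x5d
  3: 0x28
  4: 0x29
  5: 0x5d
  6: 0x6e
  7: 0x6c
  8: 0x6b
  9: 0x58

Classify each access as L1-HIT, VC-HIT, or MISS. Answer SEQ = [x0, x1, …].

  [0] addr=0x58 blk=11 s=1: MISS | VC []
  [1] addr=0x58 blk=11 s=1: L1-HIT | VC []
  [2] addr=0x5d blk=11 s=1: L1-HIT | VC []
  [3] addr=0x28 blk=5 s=1: MISS | VC [11]
  [4] addr=0x29 blk=5 s=1: L1-HIT | VC [11]
  [5] addr=0x5d blk=11 s=1: VC-HIT | VC [5]
  [6] addr=0x6e blk=13 s=1: MISS | VC [5, 11]
  [7] addr=0x6c blk=13 s=1: L1-HIT | VC [5, 11]
  [8] addr=0x6b blk=13 s=1: L1-HIT | VC [5, 11]
  [9] addr=0x58 blk=11 s=1: VC-HIT | VC [5, 13]

SEQ = [MISS, L1-HIT, L1-HIT, MISS, L1-HIT, VC-HIT, MISS, L1-HIT, L1-HIT, VC-HIT]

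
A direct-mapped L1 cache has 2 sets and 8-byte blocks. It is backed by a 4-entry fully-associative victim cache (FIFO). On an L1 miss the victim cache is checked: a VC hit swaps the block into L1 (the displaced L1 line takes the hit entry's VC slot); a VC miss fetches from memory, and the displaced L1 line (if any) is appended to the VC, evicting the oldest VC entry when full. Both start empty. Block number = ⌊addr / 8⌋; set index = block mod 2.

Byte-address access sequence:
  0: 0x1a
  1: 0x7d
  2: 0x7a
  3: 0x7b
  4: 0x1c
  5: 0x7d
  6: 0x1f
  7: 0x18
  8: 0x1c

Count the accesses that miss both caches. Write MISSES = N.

  [0] addr=0x1a blk=3 s=1: MISS | VC []
  [1] addr=0x7d blk=15 s=1: MISS | VC [3]
  [2] addr=0x7a blk=15 s=1: L1-HIT | VC [3]
  [3] addr=0x7b blk=15 s=1: L1-HIT | VC [3]
  [4] addr=0x1c blk=3 s=1: VC-HIT | VC [15]
  [5] addr=0x7d blk=15 s=1: VC-HIT | VC [3]
  [6] addr=0x1f blk=3 s=1: VC-HIT | VC [15]
  [7] addr=0x18 blk=3 s=1: L1-HIT | VC [15]
  [8] addr=0x1c blk=3 s=1: L1-HIT | VC [15]

MISSES = 2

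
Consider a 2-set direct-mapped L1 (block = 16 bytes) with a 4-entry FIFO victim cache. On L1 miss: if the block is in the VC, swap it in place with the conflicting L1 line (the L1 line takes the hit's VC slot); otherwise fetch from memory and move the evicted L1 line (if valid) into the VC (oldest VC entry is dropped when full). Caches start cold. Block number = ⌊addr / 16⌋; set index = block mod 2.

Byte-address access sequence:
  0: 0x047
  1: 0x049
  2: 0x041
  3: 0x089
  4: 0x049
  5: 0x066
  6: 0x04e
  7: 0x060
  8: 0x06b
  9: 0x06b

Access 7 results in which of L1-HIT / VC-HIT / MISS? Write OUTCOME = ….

  [0] addr=0x47 blk=4 s=0: MISS | VC []
  [1] addr=0x49 blk=4 s=0: L1-HIT | VC []
  [2] addr=0x41 blk=4 s=0: L1-HIT | VC []
  [3] addr=0x89 blk=8 s=0: MISS | VC [4]
  [4] addr=0x49 blk=4 s=0: VC-HIT | VC [8]
  [5] addr=0x66 blk=6 s=0: MISS | VC [8, 4]
  [6] addr=0x4e blk=4 s=0: VC-HIT | VC [8, 6]
  [7] addr=0x60 blk=6 s=0: VC-HIT | VC [8, 4]
  [8] addr=0x6b blk=6 s=0: L1-HIT | VC [8, 4]
  [9] addr=0x6b blk=6 s=0: L1-HIT | VC [8, 4]

OUTCOME = VC-HIT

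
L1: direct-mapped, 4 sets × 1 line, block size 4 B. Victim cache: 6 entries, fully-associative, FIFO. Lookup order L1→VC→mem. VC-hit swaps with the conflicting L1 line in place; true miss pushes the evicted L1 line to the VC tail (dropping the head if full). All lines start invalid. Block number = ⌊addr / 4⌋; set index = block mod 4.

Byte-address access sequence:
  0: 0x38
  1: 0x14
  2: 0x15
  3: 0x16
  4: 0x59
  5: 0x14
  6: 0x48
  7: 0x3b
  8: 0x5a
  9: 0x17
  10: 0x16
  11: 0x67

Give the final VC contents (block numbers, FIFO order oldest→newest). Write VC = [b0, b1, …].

VC = [18, 14, 5]

#0 0x38→b14/s2 MISS; vc=[]
#1 0x14→b5/s1 MISS; vc=[]
#2 0x15→b5/s1 L1-HIT; vc=[]
#3 0x16→b5/s1 L1-HIT; vc=[]
#4 0x59→b22/s2 MISS; vc=[14]
#5 0x14→b5/s1 L1-HIT; vc=[14]
#6 0x48→b18/s2 MISS; vc=[14,22]
#7 0x3b→b14/s2 VC-HIT; vc=[18,22]
#8 0x5a→b22/s2 VC-HIT; vc=[18,14]
#9 0x17→b5/s1 L1-HIT; vc=[18,14]
#10 0x16→b5/s1 L1-HIT; vc=[18,14]
#11 0x67→b25/s1 MISS; vc=[18,14,5]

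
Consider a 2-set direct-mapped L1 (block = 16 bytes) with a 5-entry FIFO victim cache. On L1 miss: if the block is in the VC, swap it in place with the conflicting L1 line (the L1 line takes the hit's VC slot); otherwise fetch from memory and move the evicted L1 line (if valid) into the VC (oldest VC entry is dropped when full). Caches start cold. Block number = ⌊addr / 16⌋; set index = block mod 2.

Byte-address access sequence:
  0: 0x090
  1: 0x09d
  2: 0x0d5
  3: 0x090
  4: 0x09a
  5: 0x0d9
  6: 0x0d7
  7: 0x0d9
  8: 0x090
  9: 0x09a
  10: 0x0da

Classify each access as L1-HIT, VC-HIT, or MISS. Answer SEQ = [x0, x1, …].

0: 0x90 (blk 9, set 1) → MISS  vc=[]
1: 0x9d (blk 9, set 1) → L1-HIT  vc=[]
2: 0xd5 (blk 13, set 1) → MISS  vc=[9]
3: 0x90 (blk 9, set 1) → VC-HIT  vc=[13]
4: 0x9a (blk 9, set 1) → L1-HIT  vc=[13]
5: 0xd9 (blk 13, set 1) → VC-HIT  vc=[9]
6: 0xd7 (blk 13, set 1) → L1-HIT  vc=[9]
7: 0xd9 (blk 13, set 1) → L1-HIT  vc=[9]
8: 0x90 (blk 9, set 1) → VC-HIT  vc=[13]
9: 0x9a (blk 9, set 1) → L1-HIT  vc=[13]
10: 0xda (blk 13, set 1) → VC-HIT  vc=[9]

SEQ = [MISS, L1-HIT, MISS, VC-HIT, L1-HIT, VC-HIT, L1-HIT, L1-HIT, VC-HIT, L1-HIT, VC-HIT]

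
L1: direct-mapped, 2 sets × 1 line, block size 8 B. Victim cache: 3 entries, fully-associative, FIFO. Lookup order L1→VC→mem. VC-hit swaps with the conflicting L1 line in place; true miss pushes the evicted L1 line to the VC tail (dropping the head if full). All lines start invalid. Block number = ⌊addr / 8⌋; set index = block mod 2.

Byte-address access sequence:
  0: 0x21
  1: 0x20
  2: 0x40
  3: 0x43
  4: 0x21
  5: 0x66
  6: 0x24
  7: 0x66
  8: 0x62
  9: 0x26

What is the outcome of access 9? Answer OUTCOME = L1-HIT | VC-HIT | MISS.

  [0] addr=0x21 blk=4 s=0: MISS | VC []
  [1] addr=0x20 blk=4 s=0: L1-HIT | VC []
  [2] addr=0x40 blk=8 s=0: MISS | VC [4]
  [3] addr=0x43 blk=8 s=0: L1-HIT | VC [4]
  [4] addr=0x21 blk=4 s=0: VC-HIT | VC [8]
  [5] addr=0x66 blk=12 s=0: MISS | VC [8, 4]
  [6] addr=0x24 blk=4 s=0: VC-HIT | VC [8, 12]
  [7] addr=0x66 blk=12 s=0: VC-HIT | VC [8, 4]
  [8] addr=0x62 blk=12 s=0: L1-HIT | VC [8, 4]
  [9] addr=0x26 blk=4 s=0: VC-HIT | VC [8, 12]

OUTCOME = VC-HIT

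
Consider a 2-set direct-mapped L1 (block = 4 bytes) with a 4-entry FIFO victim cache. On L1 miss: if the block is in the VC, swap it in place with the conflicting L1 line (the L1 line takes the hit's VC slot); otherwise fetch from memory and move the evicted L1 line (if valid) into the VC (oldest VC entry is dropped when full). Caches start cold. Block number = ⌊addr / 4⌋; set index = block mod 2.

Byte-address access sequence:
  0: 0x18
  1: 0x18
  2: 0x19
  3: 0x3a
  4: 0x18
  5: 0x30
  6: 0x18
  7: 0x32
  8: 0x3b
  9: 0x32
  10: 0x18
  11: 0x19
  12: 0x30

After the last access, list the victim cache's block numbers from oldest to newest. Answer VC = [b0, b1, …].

0: 0x18 (blk 6, set 0) → MISS  vc=[]
1: 0x18 (blk 6, set 0) → L1-HIT  vc=[]
2: 0x19 (blk 6, set 0) → L1-HIT  vc=[]
3: 0x3a (blk 14, set 0) → MISS  vc=[6]
4: 0x18 (blk 6, set 0) → VC-HIT  vc=[14]
5: 0x30 (blk 12, set 0) → MISS  vc=[14, 6]
6: 0x18 (blk 6, set 0) → VC-HIT  vc=[14, 12]
7: 0x32 (blk 12, set 0) → VC-HIT  vc=[14, 6]
8: 0x3b (blk 14, set 0) → VC-HIT  vc=[12, 6]
9: 0x32 (blk 12, set 0) → VC-HIT  vc=[14, 6]
10: 0x18 (blk 6, set 0) → VC-HIT  vc=[14, 12]
11: 0x19 (blk 6, set 0) → L1-HIT  vc=[14, 12]
12: 0x30 (blk 12, set 0) → VC-HIT  vc=[14, 6]

VC = [14, 6]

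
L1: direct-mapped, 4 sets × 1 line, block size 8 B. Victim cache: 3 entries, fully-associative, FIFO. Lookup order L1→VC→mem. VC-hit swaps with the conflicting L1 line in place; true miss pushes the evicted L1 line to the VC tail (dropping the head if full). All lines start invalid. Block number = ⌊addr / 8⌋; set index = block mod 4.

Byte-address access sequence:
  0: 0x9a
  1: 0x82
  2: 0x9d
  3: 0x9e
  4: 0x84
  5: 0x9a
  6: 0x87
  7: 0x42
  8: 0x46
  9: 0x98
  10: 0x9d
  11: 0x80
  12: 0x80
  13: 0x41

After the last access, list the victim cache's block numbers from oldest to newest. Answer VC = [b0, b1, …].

0: 0x9a (blk 19, set 3) → MISS  vc=[]
1: 0x82 (blk 16, set 0) → MISS  vc=[]
2: 0x9d (blk 19, set 3) → L1-HIT  vc=[]
3: 0x9e (blk 19, set 3) → L1-HIT  vc=[]
4: 0x84 (blk 16, set 0) → L1-HIT  vc=[]
5: 0x9a (blk 19, set 3) → L1-HIT  vc=[]
6: 0x87 (blk 16, set 0) → L1-HIT  vc=[]
7: 0x42 (blk 8, set 0) → MISS  vc=[16]
8: 0x46 (blk 8, set 0) → L1-HIT  vc=[16]
9: 0x98 (blk 19, set 3) → L1-HIT  vc=[16]
10: 0x9d (blk 19, set 3) → L1-HIT  vc=[16]
11: 0x80 (blk 16, set 0) → VC-HIT  vc=[8]
12: 0x80 (blk 16, set 0) → L1-HIT  vc=[8]
13: 0x41 (blk 8, set 0) → VC-HIT  vc=[16]

VC = [16]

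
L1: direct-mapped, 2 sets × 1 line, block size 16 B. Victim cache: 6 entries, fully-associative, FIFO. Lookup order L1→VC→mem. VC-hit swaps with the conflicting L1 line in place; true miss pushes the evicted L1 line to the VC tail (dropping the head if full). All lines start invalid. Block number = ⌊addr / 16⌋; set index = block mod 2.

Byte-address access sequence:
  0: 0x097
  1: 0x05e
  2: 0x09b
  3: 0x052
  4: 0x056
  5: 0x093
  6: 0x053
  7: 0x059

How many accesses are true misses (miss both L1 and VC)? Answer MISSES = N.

MISSES = 2

  [0] addr=0x97 blk=9 s=1: MISS | VC []
  [1] addr=0x5e blk=5 s=1: MISS | VC [9]
  [2] addr=0x9b blk=9 s=1: VC-HIT | VC [5]
  [3] addr=0x52 blk=5 s=1: VC-HIT | VC [9]
  [4] addr=0x56 blk=5 s=1: L1-HIT | VC [9]
  [5] addr=0x93 blk=9 s=1: VC-HIT | VC [5]
  [6] addr=0x53 blk=5 s=1: VC-HIT | VC [9]
  [7] addr=0x59 blk=5 s=1: L1-HIT | VC [9]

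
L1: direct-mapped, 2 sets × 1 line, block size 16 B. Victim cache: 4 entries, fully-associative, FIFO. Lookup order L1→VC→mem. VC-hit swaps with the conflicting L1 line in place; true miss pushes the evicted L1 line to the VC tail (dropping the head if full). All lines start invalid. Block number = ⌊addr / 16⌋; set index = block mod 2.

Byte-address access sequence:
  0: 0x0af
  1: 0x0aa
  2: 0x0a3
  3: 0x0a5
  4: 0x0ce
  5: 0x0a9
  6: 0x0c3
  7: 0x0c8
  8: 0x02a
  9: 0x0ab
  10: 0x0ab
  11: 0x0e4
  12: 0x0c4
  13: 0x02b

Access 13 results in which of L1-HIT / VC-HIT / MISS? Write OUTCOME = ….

#0 0xaf→b10/s0 MISS; vc=[]
#1 0xaa→b10/s0 L1-HIT; vc=[]
#2 0xa3→b10/s0 L1-HIT; vc=[]
#3 0xa5→b10/s0 L1-HIT; vc=[]
#4 0xce→b12/s0 MISS; vc=[10]
#5 0xa9→b10/s0 VC-HIT; vc=[12]
#6 0xc3→b12/s0 VC-HIT; vc=[10]
#7 0xc8→b12/s0 L1-HIT; vc=[10]
#8 0x2a→b2/s0 MISS; vc=[10,12]
#9 0xab→b10/s0 VC-HIT; vc=[2,12]
#10 0xab→b10/s0 L1-HIT; vc=[2,12]
#11 0xe4→b14/s0 MISS; vc=[2,12,10]
#12 0xc4→b12/s0 VC-HIT; vc=[2,14,10]
#13 0x2b→b2/s0 VC-HIT; vc=[12,14,10]

OUTCOME = VC-HIT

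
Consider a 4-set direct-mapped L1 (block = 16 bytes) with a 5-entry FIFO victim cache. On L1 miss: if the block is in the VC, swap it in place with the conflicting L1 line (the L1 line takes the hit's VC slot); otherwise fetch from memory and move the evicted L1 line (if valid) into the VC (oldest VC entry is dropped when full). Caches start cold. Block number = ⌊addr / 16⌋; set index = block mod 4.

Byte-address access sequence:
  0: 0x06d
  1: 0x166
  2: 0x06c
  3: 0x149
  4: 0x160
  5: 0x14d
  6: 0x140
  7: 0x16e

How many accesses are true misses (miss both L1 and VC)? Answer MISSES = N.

MISSES = 3

#0 0x6d→b6/s2 MISS; vc=[]
#1 0x166→b22/s2 MISS; vc=[6]
#2 0x6c→b6/s2 VC-HIT; vc=[22]
#3 0x149→b20/s0 MISS; vc=[22]
#4 0x160→b22/s2 VC-HIT; vc=[6]
#5 0x14d→b20/s0 L1-HIT; vc=[6]
#6 0x140→b20/s0 L1-HIT; vc=[6]
#7 0x16e→b22/s2 L1-HIT; vc=[6]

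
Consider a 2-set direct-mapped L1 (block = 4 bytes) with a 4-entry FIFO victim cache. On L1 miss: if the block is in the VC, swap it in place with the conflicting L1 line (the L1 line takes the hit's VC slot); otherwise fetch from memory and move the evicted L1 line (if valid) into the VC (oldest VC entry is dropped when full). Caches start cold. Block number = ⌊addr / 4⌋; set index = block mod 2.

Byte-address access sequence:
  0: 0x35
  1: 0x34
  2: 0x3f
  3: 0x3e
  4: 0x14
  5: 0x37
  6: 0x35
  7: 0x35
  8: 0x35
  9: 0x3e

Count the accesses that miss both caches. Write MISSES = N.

0: 0x35 (blk 13, set 1) → MISS  vc=[]
1: 0x34 (blk 13, set 1) → L1-HIT  vc=[]
2: 0x3f (blk 15, set 1) → MISS  vc=[13]
3: 0x3e (blk 15, set 1) → L1-HIT  vc=[13]
4: 0x14 (blk 5, set 1) → MISS  vc=[13, 15]
5: 0x37 (blk 13, set 1) → VC-HIT  vc=[5, 15]
6: 0x35 (blk 13, set 1) → L1-HIT  vc=[5, 15]
7: 0x35 (blk 13, set 1) → L1-HIT  vc=[5, 15]
8: 0x35 (blk 13, set 1) → L1-HIT  vc=[5, 15]
9: 0x3e (blk 15, set 1) → VC-HIT  vc=[5, 13]

MISSES = 3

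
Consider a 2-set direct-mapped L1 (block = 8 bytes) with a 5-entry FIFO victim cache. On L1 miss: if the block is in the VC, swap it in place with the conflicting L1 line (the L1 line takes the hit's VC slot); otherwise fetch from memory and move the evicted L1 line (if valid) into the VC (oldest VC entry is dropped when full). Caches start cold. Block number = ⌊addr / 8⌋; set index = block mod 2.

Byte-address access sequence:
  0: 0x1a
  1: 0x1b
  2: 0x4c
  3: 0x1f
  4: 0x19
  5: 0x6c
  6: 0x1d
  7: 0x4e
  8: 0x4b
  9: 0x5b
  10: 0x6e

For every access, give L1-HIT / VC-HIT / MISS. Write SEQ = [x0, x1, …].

  [0] addr=0x1a blk=3 s=1: MISS | VC []
  [1] addr=0x1b blk=3 s=1: L1-HIT | VC []
  [2] addr=0x4c blk=9 s=1: MISS | VC [3]
  [3] addr=0x1f blk=3 s=1: VC-HIT | VC [9]
  [4] addr=0x19 blk=3 s=1: L1-HIT | VC [9]
  [5] addr=0x6c blk=13 s=1: MISS | VC [9, 3]
  [6] addr=0x1d blk=3 s=1: VC-HIT | VC [9, 13]
  [7] addr=0x4e blk=9 s=1: VC-HIT | VC [3, 13]
  [8] addr=0x4b blk=9 s=1: L1-HIT | VC [3, 13]
  [9] addr=0x5b blk=11 s=1: MISS | VC [3, 13, 9]
  [10] addr=0x6e blk=13 s=1: VC-HIT | VC [3, 11, 9]

SEQ = [MISS, L1-HIT, MISS, VC-HIT, L1-HIT, MISS, VC-HIT, VC-HIT, L1-HIT, MISS, VC-HIT]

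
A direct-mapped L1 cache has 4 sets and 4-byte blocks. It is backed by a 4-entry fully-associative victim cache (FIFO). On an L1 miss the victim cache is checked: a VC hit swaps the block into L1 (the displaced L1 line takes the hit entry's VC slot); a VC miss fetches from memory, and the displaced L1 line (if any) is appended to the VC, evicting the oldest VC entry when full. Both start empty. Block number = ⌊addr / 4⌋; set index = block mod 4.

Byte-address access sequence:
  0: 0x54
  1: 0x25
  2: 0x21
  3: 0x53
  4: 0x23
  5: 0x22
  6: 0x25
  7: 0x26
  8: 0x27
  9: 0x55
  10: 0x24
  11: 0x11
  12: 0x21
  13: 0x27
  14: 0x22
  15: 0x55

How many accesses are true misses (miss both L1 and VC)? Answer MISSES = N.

MISSES = 5

  [0] addr=0x54 blk=21 s=1: MISS | VC []
  [1] addr=0x25 blk=9 s=1: MISS | VC [21]
  [2] addr=0x21 blk=8 s=0: MISS | VC [21]
  [3] addr=0x53 blk=20 s=0: MISS | VC [21, 8]
  [4] addr=0x23 blk=8 s=0: VC-HIT | VC [21, 20]
  [5] addr=0x22 blk=8 s=0: L1-HIT | VC [21, 20]
  [6] addr=0x25 blk=9 s=1: L1-HIT | VC [21, 20]
  [7] addr=0x26 blk=9 s=1: L1-HIT | VC [21, 20]
  [8] addr=0x27 blk=9 s=1: L1-HIT | VC [21, 20]
  [9] addr=0x55 blk=21 s=1: VC-HIT | VC [9, 20]
  [10] addr=0x24 blk=9 s=1: VC-HIT | VC [21, 20]
  [11] addr=0x11 blk=4 s=0: MISS | VC [21, 20, 8]
  [12] addr=0x21 blk=8 s=0: VC-HIT | VC [21, 20, 4]
  [13] addr=0x27 blk=9 s=1: L1-HIT | VC [21, 20, 4]
  [14] addr=0x22 blk=8 s=0: L1-HIT | VC [21, 20, 4]
  [15] addr=0x55 blk=21 s=1: VC-HIT | VC [9, 20, 4]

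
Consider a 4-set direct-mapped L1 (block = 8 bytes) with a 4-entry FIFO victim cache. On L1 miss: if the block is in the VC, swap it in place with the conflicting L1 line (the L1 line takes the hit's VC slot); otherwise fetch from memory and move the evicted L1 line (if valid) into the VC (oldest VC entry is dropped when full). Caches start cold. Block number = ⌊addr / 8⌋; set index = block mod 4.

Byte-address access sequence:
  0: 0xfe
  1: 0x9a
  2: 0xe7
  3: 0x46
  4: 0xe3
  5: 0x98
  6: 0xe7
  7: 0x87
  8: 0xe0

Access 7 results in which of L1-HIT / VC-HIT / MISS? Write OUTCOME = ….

#0 0xfe→b31/s3 MISS; vc=[]
#1 0x9a→b19/s3 MISS; vc=[31]
#2 0xe7→b28/s0 MISS; vc=[31]
#3 0x46→b8/s0 MISS; vc=[31,28]
#4 0xe3→b28/s0 VC-HIT; vc=[31,8]
#5 0x98→b19/s3 L1-HIT; vc=[31,8]
#6 0xe7→b28/s0 L1-HIT; vc=[31,8]
#7 0x87→b16/s0 MISS; vc=[31,8,28]
#8 0xe0→b28/s0 VC-HIT; vc=[31,8,16]

OUTCOME = MISS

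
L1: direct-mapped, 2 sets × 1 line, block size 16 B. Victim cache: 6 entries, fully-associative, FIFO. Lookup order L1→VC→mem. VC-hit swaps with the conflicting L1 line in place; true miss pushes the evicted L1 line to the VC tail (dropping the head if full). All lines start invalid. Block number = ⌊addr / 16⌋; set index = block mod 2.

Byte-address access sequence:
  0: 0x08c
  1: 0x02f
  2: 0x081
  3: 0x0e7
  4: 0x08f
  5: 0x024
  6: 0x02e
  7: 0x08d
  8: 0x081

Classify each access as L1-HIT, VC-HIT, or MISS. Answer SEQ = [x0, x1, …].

  [0] addr=0x8c blk=8 s=0: MISS | VC []
  [1] addr=0x2f blk=2 s=0: MISS | VC [8]
  [2] addr=0x81 blk=8 s=0: VC-HIT | VC [2]
  [3] addr=0xe7 blk=14 s=0: MISS | VC [2, 8]
  [4] addr=0x8f blk=8 s=0: VC-HIT | VC [2, 14]
  [5] addr=0x24 blk=2 s=0: VC-HIT | VC [8, 14]
  [6] addr=0x2e blk=2 s=0: L1-HIT | VC [8, 14]
  [7] addr=0x8d blk=8 s=0: VC-HIT | VC [2, 14]
  [8] addr=0x81 blk=8 s=0: L1-HIT | VC [2, 14]

SEQ = [MISS, MISS, VC-HIT, MISS, VC-HIT, VC-HIT, L1-HIT, VC-HIT, L1-HIT]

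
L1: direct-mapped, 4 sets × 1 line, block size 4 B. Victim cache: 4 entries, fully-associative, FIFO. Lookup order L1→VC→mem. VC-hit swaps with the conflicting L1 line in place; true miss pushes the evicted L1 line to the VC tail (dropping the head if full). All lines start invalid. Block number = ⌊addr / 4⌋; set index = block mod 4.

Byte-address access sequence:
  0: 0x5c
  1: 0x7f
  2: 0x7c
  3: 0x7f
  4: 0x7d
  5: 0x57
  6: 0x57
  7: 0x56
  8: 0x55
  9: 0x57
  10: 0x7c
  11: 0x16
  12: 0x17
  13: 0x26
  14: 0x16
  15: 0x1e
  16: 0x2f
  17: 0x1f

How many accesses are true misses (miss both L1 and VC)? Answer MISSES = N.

MISSES = 7

0: 0x5c (blk 23, set 3) → MISS  vc=[]
1: 0x7f (blk 31, set 3) → MISS  vc=[23]
2: 0x7c (blk 31, set 3) → L1-HIT  vc=[23]
3: 0x7f (blk 31, set 3) → L1-HIT  vc=[23]
4: 0x7d (blk 31, set 3) → L1-HIT  vc=[23]
5: 0x57 (blk 21, set 1) → MISS  vc=[23]
6: 0x57 (blk 21, set 1) → L1-HIT  vc=[23]
7: 0x56 (blk 21, set 1) → L1-HIT  vc=[23]
8: 0x55 (blk 21, set 1) → L1-HIT  vc=[23]
9: 0x57 (blk 21, set 1) → L1-HIT  vc=[23]
10: 0x7c (blk 31, set 3) → L1-HIT  vc=[23]
11: 0x16 (blk 5, set 1) → MISS  vc=[23, 21]
12: 0x17 (blk 5, set 1) → L1-HIT  vc=[23, 21]
13: 0x26 (blk 9, set 1) → MISS  vc=[23, 21, 5]
14: 0x16 (blk 5, set 1) → VC-HIT  vc=[23, 21, 9]
15: 0x1e (blk 7, set 3) → MISS  vc=[23, 21, 9, 31]
16: 0x2f (blk 11, set 3) → MISS  vc=[21, 9, 31, 7]
17: 0x1f (blk 7, set 3) → VC-HIT  vc=[21, 9, 31, 11]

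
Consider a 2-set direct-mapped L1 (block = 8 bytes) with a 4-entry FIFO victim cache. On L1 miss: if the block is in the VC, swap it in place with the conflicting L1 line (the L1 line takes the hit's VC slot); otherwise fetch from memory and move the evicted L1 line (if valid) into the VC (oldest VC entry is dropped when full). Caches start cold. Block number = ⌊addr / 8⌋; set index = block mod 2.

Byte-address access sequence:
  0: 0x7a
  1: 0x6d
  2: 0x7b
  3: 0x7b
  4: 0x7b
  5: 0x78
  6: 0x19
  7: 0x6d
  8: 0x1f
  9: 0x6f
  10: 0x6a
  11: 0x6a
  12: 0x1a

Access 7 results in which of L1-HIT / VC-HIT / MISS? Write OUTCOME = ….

0: 0x7a (blk 15, set 1) → MISS  vc=[]
1: 0x6d (blk 13, set 1) → MISS  vc=[15]
2: 0x7b (blk 15, set 1) → VC-HIT  vc=[13]
3: 0x7b (blk 15, set 1) → L1-HIT  vc=[13]
4: 0x7b (blk 15, set 1) → L1-HIT  vc=[13]
5: 0x78 (blk 15, set 1) → L1-HIT  vc=[13]
6: 0x19 (blk 3, set 1) → MISS  vc=[13, 15]
7: 0x6d (blk 13, set 1) → VC-HIT  vc=[3, 15]
8: 0x1f (blk 3, set 1) → VC-HIT  vc=[13, 15]
9: 0x6f (blk 13, set 1) → VC-HIT  vc=[3, 15]
10: 0x6a (blk 13, set 1) → L1-HIT  vc=[3, 15]
11: 0x6a (blk 13, set 1) → L1-HIT  vc=[3, 15]
12: 0x1a (blk 3, set 1) → VC-HIT  vc=[13, 15]

OUTCOME = VC-HIT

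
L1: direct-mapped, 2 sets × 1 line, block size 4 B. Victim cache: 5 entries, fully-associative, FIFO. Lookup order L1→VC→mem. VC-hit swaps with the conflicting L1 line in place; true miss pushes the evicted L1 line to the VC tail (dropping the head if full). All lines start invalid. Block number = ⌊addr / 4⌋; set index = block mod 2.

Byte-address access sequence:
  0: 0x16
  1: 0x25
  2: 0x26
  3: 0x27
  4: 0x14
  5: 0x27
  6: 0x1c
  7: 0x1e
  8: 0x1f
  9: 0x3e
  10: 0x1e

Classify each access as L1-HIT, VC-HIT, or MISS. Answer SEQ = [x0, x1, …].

0: 0x16 (blk 5, set 1) → MISS  vc=[]
1: 0x25 (blk 9, set 1) → MISS  vc=[5]
2: 0x26 (blk 9, set 1) → L1-HIT  vc=[5]
3: 0x27 (blk 9, set 1) → L1-HIT  vc=[5]
4: 0x14 (blk 5, set 1) → VC-HIT  vc=[9]
5: 0x27 (blk 9, set 1) → VC-HIT  vc=[5]
6: 0x1c (blk 7, set 1) → MISS  vc=[5, 9]
7: 0x1e (blk 7, set 1) → L1-HIT  vc=[5, 9]
8: 0x1f (blk 7, set 1) → L1-HIT  vc=[5, 9]
9: 0x3e (blk 15, set 1) → MISS  vc=[5, 9, 7]
10: 0x1e (blk 7, set 1) → VC-HIT  vc=[5, 9, 15]

SEQ = [MISS, MISS, L1-HIT, L1-HIT, VC-HIT, VC-HIT, MISS, L1-HIT, L1-HIT, MISS, VC-HIT]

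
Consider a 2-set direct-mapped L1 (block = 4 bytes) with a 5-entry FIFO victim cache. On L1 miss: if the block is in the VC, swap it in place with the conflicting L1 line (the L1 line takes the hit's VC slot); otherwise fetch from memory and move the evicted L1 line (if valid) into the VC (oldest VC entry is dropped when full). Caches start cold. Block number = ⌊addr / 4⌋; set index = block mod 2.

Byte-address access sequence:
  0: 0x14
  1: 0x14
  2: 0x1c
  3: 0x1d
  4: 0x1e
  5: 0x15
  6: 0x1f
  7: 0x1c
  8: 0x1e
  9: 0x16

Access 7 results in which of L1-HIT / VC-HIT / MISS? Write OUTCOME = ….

0: 0x14 (blk 5, set 1) → MISS  vc=[]
1: 0x14 (blk 5, set 1) → L1-HIT  vc=[]
2: 0x1c (blk 7, set 1) → MISS  vc=[5]
3: 0x1d (blk 7, set 1) → L1-HIT  vc=[5]
4: 0x1e (blk 7, set 1) → L1-HIT  vc=[5]
5: 0x15 (blk 5, set 1) → VC-HIT  vc=[7]
6: 0x1f (blk 7, set 1) → VC-HIT  vc=[5]
7: 0x1c (blk 7, set 1) → L1-HIT  vc=[5]
8: 0x1e (blk 7, set 1) → L1-HIT  vc=[5]
9: 0x16 (blk 5, set 1) → VC-HIT  vc=[7]

OUTCOME = L1-HIT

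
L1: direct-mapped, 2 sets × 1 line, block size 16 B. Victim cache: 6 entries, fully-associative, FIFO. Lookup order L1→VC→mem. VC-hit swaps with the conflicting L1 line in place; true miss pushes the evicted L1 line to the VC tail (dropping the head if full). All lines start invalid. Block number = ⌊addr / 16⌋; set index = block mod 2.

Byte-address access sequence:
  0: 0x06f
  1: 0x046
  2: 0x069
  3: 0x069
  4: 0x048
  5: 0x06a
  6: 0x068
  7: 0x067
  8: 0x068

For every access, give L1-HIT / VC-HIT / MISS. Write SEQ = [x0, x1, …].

SEQ = [MISS, MISS, VC-HIT, L1-HIT, VC-HIT, VC-HIT, L1-HIT, L1-HIT, L1-HIT]

0: 0x6f (blk 6, set 0) → MISS  vc=[]
1: 0x46 (blk 4, set 0) → MISS  vc=[6]
2: 0x69 (blk 6, set 0) → VC-HIT  vc=[4]
3: 0x69 (blk 6, set 0) → L1-HIT  vc=[4]
4: 0x48 (blk 4, set 0) → VC-HIT  vc=[6]
5: 0x6a (blk 6, set 0) → VC-HIT  vc=[4]
6: 0x68 (blk 6, set 0) → L1-HIT  vc=[4]
7: 0x67 (blk 6, set 0) → L1-HIT  vc=[4]
8: 0x68 (blk 6, set 0) → L1-HIT  vc=[4]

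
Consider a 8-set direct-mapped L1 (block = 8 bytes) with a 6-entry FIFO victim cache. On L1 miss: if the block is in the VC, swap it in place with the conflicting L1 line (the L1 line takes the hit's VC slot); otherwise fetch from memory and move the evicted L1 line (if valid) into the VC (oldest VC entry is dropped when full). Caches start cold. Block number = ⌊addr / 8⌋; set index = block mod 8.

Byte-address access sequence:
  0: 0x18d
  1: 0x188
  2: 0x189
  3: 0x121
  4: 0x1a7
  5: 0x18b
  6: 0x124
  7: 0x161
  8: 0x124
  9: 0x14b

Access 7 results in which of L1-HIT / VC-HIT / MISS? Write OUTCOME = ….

  [0] addr=0x18d blk=49 s=1: MISS | VC []
  [1] addr=0x188 blk=49 s=1: L1-HIT | VC []
  [2] addr=0x189 blk=49 s=1: L1-HIT | VC []
  [3] addr=0x121 blk=36 s=4: MISS | VC []
  [4] addr=0x1a7 blk=52 s=4: MISS | VC [36]
  [5] addr=0x18b blk=49 s=1: L1-HIT | VC [36]
  [6] addr=0x124 blk=36 s=4: VC-HIT | VC [52]
  [7] addr=0x161 blk=44 s=4: MISS | VC [52, 36]
  [8] addr=0x124 blk=36 s=4: VC-HIT | VC [52, 44]
  [9] addr=0x14b blk=41 s=1: MISS | VC [52, 44, 49]

OUTCOME = MISS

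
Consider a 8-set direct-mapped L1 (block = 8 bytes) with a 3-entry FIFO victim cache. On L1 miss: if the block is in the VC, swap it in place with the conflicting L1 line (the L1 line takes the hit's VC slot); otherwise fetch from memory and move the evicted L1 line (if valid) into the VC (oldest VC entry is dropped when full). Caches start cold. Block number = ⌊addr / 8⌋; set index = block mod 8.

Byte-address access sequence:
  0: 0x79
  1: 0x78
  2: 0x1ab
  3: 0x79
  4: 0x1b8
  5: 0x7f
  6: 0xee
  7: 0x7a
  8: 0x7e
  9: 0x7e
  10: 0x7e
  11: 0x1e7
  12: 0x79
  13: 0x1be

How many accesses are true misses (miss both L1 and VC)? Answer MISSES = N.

  [0] addr=0x79 blk=15 s=7: MISS | VC []
  [1] addr=0x78 blk=15 s=7: L1-HIT | VC []
  [2] addr=0x1ab blk=53 s=5: MISS | VC []
  [3] addr=0x79 blk=15 s=7: L1-HIT | VC []
  [4] addr=0x1b8 blk=55 s=7: MISS | VC [15]
  [5] addr=0x7f blk=15 s=7: VC-HIT | VC [55]
  [6] addr=0xee blk=29 s=5: MISS | VC [55, 53]
  [7] addr=0x7a blk=15 s=7: L1-HIT | VC [55, 53]
  [8] addr=0x7e blk=15 s=7: L1-HIT | VC [55, 53]
  [9] addr=0x7e blk=15 s=7: L1-HIT | VC [55, 53]
  [10] addr=0x7e blk=15 s=7: L1-HIT | VC [55, 53]
  [11] addr=0x1e7 blk=60 s=4: MISS | VC [55, 53]
  [12] addr=0x79 blk=15 s=7: L1-HIT | VC [55, 53]
  [13] addr=0x1be blk=55 s=7: VC-HIT | VC [15, 53]

MISSES = 5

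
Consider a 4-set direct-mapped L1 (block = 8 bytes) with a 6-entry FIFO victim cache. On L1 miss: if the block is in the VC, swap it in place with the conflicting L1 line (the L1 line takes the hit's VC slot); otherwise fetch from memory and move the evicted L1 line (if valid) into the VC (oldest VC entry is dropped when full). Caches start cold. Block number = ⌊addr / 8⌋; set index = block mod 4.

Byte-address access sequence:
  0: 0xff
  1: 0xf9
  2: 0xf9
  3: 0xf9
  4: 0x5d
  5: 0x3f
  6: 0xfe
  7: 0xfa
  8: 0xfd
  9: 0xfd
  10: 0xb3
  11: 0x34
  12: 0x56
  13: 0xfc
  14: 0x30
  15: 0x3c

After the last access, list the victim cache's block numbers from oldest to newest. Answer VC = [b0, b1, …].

0: 0xff (blk 31, set 3) → MISS  vc=[]
1: 0xf9 (blk 31, set 3) → L1-HIT  vc=[]
2: 0xf9 (blk 31, set 3) → L1-HIT  vc=[]
3: 0xf9 (blk 31, set 3) → L1-HIT  vc=[]
4: 0x5d (blk 11, set 3) → MISS  vc=[31]
5: 0x3f (blk 7, set 3) → MISS  vc=[31, 11]
6: 0xfe (blk 31, set 3) → VC-HIT  vc=[7, 11]
7: 0xfa (blk 31, set 3) → L1-HIT  vc=[7, 11]
8: 0xfd (blk 31, set 3) → L1-HIT  vc=[7, 11]
9: 0xfd (blk 31, set 3) → L1-HIT  vc=[7, 11]
10: 0xb3 (blk 22, set 2) → MISS  vc=[7, 11]
11: 0x34 (blk 6, set 2) → MISS  vc=[7, 11, 22]
12: 0x56 (blk 10, set 2) → MISS  vc=[7, 11, 22, 6]
13: 0xfc (blk 31, set 3) → L1-HIT  vc=[7, 11, 22, 6]
14: 0x30 (blk 6, set 2) → VC-HIT  vc=[7, 11, 22, 10]
15: 0x3c (blk 7, set 3) → VC-HIT  vc=[31, 11, 22, 10]

VC = [31, 11, 22, 10]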